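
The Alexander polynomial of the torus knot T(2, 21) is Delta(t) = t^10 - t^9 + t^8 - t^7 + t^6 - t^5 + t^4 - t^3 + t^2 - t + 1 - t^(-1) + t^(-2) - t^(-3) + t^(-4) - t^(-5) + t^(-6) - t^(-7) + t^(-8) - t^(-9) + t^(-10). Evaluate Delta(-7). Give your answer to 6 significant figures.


Substituting t = -7 into Delta(t) = t^10 - t^9 + t^8 - t^7 + t^6 - t^5 + t^4 - t^3 + t^2 - t + 1 - t^(-1) + t^(-2) - t^(-3) + t^(-4) - t^(-5) + t^(-6) - t^(-7) + t^(-8) - t^(-9) + t^(-10):
Term values: (282475249) + (40353607) + (5764801) + (823543) + (117649) + (16807) + (2401) + (343) + (49) + (7) + (1) + (0.142857) + (0.0204082) + (0.00291545) + (0.000416493) + (5.9499e-05) + (8.49986e-06) + (1.21427e-06) + (1.73467e-07) + (2.47809e-08) + (3.54013e-09)
Sum = 329554457.2
Rounded to 6 significant figures: 3.29554e+08

3.29554e+08


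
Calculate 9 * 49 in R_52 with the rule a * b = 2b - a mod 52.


9 * 49 = 2*49 - 9 mod 52
= 98 - 9 mod 52
= 89 mod 52 = 37

37


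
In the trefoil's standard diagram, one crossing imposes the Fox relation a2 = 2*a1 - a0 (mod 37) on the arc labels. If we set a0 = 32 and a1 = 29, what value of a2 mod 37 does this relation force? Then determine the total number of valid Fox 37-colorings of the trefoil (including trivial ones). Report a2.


Step 1: Apply the given crossing relation 2*a1 - a0 - a2 = 0 (mod 37).
  a2 = 2*a1 - a0 mod 37
  a2 = 2*29 - 32 mod 37
  a2 = 58 - 32 mod 37
  a2 = 26 mod 37 = 26
Step 2: The trefoil has determinant 3.
  Number of Fox p-colorings (p prime) is p^2 if p = 3, else p.
  Since 37 does not divide 3, only trivial (constant) colorings exist.
  (So the trial a0 = 32, a1 = 29 with a0 != a1 does NOT extend to a valid coloring of the whole trefoil: the other two crossing relations require 3*(a1 - a0) = 0 (mod 37), which fails.)
  Total colorings = 37
Step 3: a2 = 26, total Fox 37-colorings = 37

26


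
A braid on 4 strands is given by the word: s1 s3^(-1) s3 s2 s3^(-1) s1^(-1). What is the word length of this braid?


The word length counts the number of generators (including inverses).
Listing each generator: s1, s3^(-1), s3, s2, s3^(-1), s1^(-1)
There are 6 generators in this braid word.

6


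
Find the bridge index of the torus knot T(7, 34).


The bridge number of T(p,q) is min(p,q).
min(7, 34) = 7

7


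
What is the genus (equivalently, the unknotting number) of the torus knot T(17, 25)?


For a torus knot T(p,q), both the unknotting number and genus equal (p-1)(q-1)/2.
= (17-1)(25-1)/2
= 16*24/2
= 384/2 = 192

192


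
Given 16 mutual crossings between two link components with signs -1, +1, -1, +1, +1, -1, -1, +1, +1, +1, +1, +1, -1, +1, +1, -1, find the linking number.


Step 1: Count positive crossings: 10
Step 2: Count negative crossings: 6
Step 3: Sum of signs = 10 - 6 = 4
Step 4: Linking number = sum/2 = 4/2 = 2

2


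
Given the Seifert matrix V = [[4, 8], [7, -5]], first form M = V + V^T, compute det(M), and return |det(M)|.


Step 1: Form V + V^T where V = [[4, 8], [7, -5]]
  V^T = [[4, 7], [8, -5]]
  V + V^T = [[8, 15], [15, -10]]
Step 2: det(V + V^T) = 8*(-10) - 15*15
  = -80 - 225 = -305
Step 3: Knot determinant = |det(V + V^T)| = |-305| = 305

305


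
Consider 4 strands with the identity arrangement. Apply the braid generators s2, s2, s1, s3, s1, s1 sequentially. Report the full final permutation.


Starting with identity [1, 2, 3, 4].
Apply generators in sequence:
  After s2: [1, 3, 2, 4]
  After s2: [1, 2, 3, 4]
  After s1: [2, 1, 3, 4]
  After s3: [2, 1, 4, 3]
  After s1: [1, 2, 4, 3]
  After s1: [2, 1, 4, 3]
Final permutation: [2, 1, 4, 3]

[2, 1, 4, 3]


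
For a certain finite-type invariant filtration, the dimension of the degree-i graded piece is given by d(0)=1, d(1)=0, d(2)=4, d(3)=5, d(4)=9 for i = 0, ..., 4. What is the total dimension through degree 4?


Total dimension = d(0) + d(1) + ... + d(4)
= 1 + 0 + 4 + 5 + 9
= 19

19


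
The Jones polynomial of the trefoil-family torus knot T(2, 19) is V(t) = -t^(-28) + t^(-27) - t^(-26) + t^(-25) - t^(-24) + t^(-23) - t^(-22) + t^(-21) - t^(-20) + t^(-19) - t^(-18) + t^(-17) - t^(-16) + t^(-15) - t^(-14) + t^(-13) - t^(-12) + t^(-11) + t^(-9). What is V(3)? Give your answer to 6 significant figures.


Substituting t = 3 into V(t) = -t^(-28) + t^(-27) - t^(-26) + t^(-25) - t^(-24) + t^(-23) - t^(-22) + t^(-21) - t^(-20) + t^(-19) - t^(-18) + t^(-17) - t^(-16) + t^(-15) - t^(-14) + t^(-13) - t^(-12) + t^(-11) + t^(-9):
  (-)t^(-28) = -4.37124e-14
  (+)t^(-27) = 1.31137e-13
  (-)t^(-26) = -3.93412e-13
  (+)t^(-25) = 1.18024e-12
  (-)t^(-24) = -3.54071e-12
  (+)t^(-23) = 1.06221e-11
  (-)t^(-22) = -3.18664e-11
  (+)t^(-21) = 9.55991e-11
  (-)t^(-20) = -2.86797e-10
  (+)t^(-19) = 8.60392e-10
  (-)t^(-18) = -2.58117e-09
  (+)t^(-17) = 7.74352e-09
  (-)t^(-16) = -2.32306e-08
  (+)t^(-15) = 6.96917e-08
  (-)t^(-14) = -2.09075e-07
  (+)t^(-13) = 6.27225e-07
  (-)t^(-12) = -1.88168e-06
  (+)t^(-11) = 5.64503e-06
  (+)t^(-9) = 5.08053e-05
Sum = (-4.37124e-14) + (1.31137e-13) + (-3.93412e-13) + (1.18024e-12) + (-3.54071e-12) + (1.06221e-11) + (-3.18664e-11) + (9.55991e-11) + (-2.86797e-10) + (8.60392e-10) + (-2.58117e-09) + (7.74352e-09) + (-2.32306e-08) + (6.96917e-08) + (-2.09075e-07) + (6.27225e-07) + (-1.88168e-06) + (5.64503e-06) + (5.08053e-05)
= 5.503903537e-05
Rounded to 6 significant figures: 5.5039e-05

5.5039e-05


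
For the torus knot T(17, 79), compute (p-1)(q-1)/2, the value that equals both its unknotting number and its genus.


For a torus knot T(p,q), both the unknotting number and genus equal (p-1)(q-1)/2.
= (17-1)(79-1)/2
= 16*78/2
= 1248/2 = 624

624


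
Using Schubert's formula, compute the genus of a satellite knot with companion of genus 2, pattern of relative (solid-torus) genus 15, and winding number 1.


Schubert: g(satellite) = g_rel(pattern) + |winding| * g(companion),
where g_rel(pattern) is the genus of the pattern relative to the solid torus.
= 15 + 1 * 2
= 15 + 2 = 17

17


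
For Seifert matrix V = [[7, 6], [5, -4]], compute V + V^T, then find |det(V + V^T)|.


Step 1: Form V + V^T where V = [[7, 6], [5, -4]]
  V^T = [[7, 5], [6, -4]]
  V + V^T = [[14, 11], [11, -8]]
Step 2: det(V + V^T) = 14*(-8) - 11*11
  = -112 - 121 = -233
Step 3: Knot determinant = |det(V + V^T)| = |-233| = 233

233


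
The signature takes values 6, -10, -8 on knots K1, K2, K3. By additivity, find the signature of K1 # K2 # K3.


The signature is additive under connected sum.
signature(K1 # K2 # K3) = (6) + (-10) + (-8)
= -12

-12


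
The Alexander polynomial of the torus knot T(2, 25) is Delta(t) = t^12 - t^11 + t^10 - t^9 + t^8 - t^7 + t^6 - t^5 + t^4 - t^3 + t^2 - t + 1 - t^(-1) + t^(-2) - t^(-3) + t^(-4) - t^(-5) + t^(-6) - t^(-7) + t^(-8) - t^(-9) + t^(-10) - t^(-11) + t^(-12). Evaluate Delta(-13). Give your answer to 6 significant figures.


Substituting t = -13 into Delta(t) = t^12 - t^11 + t^10 - t^9 + t^8 - t^7 + t^6 - t^5 + t^4 - t^3 + t^2 - t + 1 - t^(-1) + t^(-2) - t^(-3) + t^(-4) - t^(-5) + t^(-6) - t^(-7) + t^(-8) - t^(-9) + t^(-10) - t^(-11) + t^(-12):
Term values: (23298085122481) + (1792160394037) + (137858491849) + (10604499373) + (815730721) + (62748517) + (4826809) + (371293) + (28561) + (2197) + (169) + (13) + (1) + (0.0769231) + (0.00591716) + (0.000455166) + (3.50128e-05) + (2.69329e-06) + (2.07176e-07) + (1.59366e-08) + (1.22589e-09) + (9.42996e-11) + (7.25382e-12) + (5.57986e-13) + (4.2922e-14)
Sum = 2.523959222e+13
Rounded to 6 significant figures: 2.52396e+13

2.52396e+13


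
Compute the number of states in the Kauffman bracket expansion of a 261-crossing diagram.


Each crossing contributes 2 choices (A-smoothing or B-smoothing).
Total states = 2^261 = 3705346855594118253554271520278013051304639509300498049262642688253220148477952

3705346855594118253554271520278013051304639509300498049262642688253220148477952


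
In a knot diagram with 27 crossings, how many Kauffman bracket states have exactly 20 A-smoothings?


We choose which 20 of 27 crossings get A-smoothings.
C(27, 20) = 27! / (20! * 7!)
= 888030

888030


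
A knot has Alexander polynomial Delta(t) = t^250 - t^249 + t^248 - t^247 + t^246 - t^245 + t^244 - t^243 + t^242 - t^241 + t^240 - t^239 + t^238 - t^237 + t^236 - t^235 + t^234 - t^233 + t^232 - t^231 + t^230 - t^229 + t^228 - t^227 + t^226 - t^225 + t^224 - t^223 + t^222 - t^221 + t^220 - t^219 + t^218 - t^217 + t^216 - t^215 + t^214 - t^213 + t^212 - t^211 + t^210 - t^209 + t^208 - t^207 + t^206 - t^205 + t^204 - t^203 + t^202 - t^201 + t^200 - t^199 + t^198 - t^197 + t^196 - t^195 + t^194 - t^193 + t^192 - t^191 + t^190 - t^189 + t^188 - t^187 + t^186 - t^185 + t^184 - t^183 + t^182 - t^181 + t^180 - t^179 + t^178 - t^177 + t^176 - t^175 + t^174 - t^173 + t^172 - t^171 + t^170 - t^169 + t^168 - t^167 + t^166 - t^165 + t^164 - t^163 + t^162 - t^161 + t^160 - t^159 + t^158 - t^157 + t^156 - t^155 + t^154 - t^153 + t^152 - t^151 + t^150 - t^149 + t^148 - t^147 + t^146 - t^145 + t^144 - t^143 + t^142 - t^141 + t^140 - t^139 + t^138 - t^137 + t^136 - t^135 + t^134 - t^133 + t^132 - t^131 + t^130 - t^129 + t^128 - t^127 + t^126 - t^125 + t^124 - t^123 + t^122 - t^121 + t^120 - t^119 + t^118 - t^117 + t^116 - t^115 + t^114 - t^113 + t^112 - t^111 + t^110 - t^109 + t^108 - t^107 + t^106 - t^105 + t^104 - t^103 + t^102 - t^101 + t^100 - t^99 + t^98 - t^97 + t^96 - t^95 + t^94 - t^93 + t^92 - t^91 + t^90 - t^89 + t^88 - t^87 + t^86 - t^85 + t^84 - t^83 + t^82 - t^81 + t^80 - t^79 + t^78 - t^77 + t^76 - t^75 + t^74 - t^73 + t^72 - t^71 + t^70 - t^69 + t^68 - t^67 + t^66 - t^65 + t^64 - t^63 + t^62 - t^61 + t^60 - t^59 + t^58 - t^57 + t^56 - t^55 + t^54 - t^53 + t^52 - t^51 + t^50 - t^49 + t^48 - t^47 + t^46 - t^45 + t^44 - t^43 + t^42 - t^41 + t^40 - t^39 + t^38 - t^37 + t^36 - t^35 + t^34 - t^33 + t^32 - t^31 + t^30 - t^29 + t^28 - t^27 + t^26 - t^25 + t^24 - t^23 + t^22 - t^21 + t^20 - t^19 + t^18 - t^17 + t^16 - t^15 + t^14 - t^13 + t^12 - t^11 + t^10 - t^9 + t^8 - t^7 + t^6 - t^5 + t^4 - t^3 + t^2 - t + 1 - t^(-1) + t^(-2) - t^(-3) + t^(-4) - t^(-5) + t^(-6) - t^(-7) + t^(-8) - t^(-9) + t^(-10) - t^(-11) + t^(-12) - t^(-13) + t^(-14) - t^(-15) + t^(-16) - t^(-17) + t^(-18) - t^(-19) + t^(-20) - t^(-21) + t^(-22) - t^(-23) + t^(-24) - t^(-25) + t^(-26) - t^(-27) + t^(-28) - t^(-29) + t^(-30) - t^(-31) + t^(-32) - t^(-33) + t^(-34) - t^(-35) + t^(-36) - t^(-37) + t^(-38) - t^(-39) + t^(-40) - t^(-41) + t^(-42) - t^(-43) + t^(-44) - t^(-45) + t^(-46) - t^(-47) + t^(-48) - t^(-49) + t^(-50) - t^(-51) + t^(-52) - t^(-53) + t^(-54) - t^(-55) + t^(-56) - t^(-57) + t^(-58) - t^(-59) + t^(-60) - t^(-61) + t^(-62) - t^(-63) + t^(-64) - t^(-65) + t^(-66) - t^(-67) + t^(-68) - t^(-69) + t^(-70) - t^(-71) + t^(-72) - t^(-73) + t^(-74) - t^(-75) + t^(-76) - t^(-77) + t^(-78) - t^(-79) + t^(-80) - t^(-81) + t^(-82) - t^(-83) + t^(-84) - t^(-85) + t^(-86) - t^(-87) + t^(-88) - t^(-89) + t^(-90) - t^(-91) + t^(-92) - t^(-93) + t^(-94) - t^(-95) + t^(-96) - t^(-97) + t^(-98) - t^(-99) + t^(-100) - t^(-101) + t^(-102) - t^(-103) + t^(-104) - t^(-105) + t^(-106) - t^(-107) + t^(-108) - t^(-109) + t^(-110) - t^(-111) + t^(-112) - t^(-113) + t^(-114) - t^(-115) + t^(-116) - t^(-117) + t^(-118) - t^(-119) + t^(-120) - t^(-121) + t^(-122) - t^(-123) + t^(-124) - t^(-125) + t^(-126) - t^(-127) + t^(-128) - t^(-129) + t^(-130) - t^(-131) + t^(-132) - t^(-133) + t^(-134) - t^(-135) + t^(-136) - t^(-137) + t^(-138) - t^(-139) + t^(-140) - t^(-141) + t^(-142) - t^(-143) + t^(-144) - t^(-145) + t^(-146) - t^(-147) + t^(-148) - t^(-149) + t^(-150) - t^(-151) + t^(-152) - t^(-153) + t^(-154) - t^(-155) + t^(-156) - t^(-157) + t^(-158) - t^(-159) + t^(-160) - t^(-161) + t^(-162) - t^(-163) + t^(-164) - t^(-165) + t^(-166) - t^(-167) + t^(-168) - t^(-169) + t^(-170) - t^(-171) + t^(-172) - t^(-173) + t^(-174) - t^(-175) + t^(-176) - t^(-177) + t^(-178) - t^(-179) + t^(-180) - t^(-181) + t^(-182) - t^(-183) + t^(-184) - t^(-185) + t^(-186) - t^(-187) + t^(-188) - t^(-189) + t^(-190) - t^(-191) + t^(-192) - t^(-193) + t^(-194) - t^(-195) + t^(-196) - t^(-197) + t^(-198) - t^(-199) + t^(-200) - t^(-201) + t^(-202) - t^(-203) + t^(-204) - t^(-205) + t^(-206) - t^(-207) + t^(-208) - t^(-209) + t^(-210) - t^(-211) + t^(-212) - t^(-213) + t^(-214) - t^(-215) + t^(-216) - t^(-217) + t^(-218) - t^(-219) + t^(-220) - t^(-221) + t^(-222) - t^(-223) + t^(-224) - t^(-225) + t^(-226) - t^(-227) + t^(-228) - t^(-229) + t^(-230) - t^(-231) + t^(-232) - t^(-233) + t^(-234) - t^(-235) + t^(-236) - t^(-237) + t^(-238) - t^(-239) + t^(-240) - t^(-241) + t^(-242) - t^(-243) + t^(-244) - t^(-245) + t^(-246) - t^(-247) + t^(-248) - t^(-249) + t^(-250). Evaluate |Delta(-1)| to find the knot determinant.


Step 1: The polynomial has 501 terms with alternating signs, exponents from 250 down to -250.
Step 2: Substitute t = -1. The i-th term has coefficient (-1)^i and exponent (m-i),
  so its value is (-1)^i * (-1)^(m-i) = (-1)^m = 1 for every i.
Step 3: All 501 terms equal 1, so Delta(-1) = 501 * (1) = 501
Step 4: |Delta(-1)| = 501

501


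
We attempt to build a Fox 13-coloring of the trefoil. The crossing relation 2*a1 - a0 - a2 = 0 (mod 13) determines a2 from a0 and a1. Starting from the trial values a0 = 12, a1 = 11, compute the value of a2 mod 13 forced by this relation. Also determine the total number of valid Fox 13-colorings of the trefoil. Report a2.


Step 1: Apply the given crossing relation 2*a1 - a0 - a2 = 0 (mod 13).
  a2 = 2*a1 - a0 mod 13
  a2 = 2*11 - 12 mod 13
  a2 = 22 - 12 mod 13
  a2 = 10 mod 13 = 10
Step 2: The trefoil has determinant 3.
  Number of Fox p-colorings (p prime) is p^2 if p = 3, else p.
  Since 13 does not divide 3, only trivial (constant) colorings exist.
  (So the trial a0 = 12, a1 = 11 with a0 != a1 does NOT extend to a valid coloring of the whole trefoil: the other two crossing relations require 3*(a1 - a0) = 0 (mod 13), which fails.)
  Total colorings = 13
Step 3: a2 = 10, total Fox 13-colorings = 13

10


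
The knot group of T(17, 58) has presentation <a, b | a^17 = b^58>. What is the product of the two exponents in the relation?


The relation is a^17 = b^58.
Product of exponents = 17 * 58
= 986

986


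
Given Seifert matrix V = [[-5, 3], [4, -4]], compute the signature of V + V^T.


Step 1: V + V^T = [[-10, 7], [7, -8]]
Step 2: trace = -18, det = 31
Step 3: Discriminant = (-18)^2 - 4*31 = 200
Step 4: Eigenvalues: -1.92893, -16.0711
Step 5: Signature = (# positive eigenvalues) - (# negative eigenvalues) = -2

-2


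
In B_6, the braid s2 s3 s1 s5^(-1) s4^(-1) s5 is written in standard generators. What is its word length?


The word length counts the number of generators (including inverses).
Listing each generator: s2, s3, s1, s5^(-1), s4^(-1), s5
There are 6 generators in this braid word.

6


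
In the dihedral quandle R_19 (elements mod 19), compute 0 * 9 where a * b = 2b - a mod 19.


0 * 9 = 2*9 - 0 mod 19
= 18 - 0 mod 19
= 18 mod 19 = 18

18


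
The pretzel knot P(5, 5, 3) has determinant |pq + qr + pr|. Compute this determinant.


Step 1: Compute pq + qr + pr.
pq = 5*5 = 25
qr = 5*3 = 15
pr = 5*3 = 15
pq + qr + pr = 25 + 15 + 15 = 55
Step 2: Take absolute value.
det(P(5,5,3)) = |55| = 55

55


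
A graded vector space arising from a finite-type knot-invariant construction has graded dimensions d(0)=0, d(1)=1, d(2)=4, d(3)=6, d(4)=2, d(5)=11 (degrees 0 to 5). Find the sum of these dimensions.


Total dimension = d(0) + d(1) + ... + d(5)
= 0 + 1 + 4 + 6 + 2 + 11
= 24

24


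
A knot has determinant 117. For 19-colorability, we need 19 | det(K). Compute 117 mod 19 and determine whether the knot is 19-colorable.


Step 1: A knot is p-colorable if and only if p divides its determinant.
Step 2: Compute 117 mod 19.
117 = 6 * 19 + 3
Step 3: 117 mod 19 = 3
Step 4: The knot is 19-colorable: no

3


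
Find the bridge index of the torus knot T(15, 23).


The bridge number of T(p,q) is min(p,q).
min(15, 23) = 15

15


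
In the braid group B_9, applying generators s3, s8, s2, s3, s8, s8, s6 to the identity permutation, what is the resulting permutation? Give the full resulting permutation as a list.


Starting with identity [1, 2, 3, 4, 5, 6, 7, 8, 9].
Apply generators in sequence:
  After s3: [1, 2, 4, 3, 5, 6, 7, 8, 9]
  After s8: [1, 2, 4, 3, 5, 6, 7, 9, 8]
  After s2: [1, 4, 2, 3, 5, 6, 7, 9, 8]
  After s3: [1, 4, 3, 2, 5, 6, 7, 9, 8]
  After s8: [1, 4, 3, 2, 5, 6, 7, 8, 9]
  After s8: [1, 4, 3, 2, 5, 6, 7, 9, 8]
  After s6: [1, 4, 3, 2, 5, 7, 6, 9, 8]
Final permutation: [1, 4, 3, 2, 5, 7, 6, 9, 8]

[1, 4, 3, 2, 5, 7, 6, 9, 8]


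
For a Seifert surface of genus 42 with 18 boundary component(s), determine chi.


chi = 2 - 2g - b
= 2 - 2*42 - 18
= 2 - 84 - 18 = -100

-100


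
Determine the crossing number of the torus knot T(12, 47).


For a torus knot T(p, q) with gcd(p,q)=1,
the crossing number is min(p*(q-1), q*(p-1)).
p*(q-1) = 12*46 = 552
q*(p-1) = 47*11 = 517
min(552, 517) = 517

517


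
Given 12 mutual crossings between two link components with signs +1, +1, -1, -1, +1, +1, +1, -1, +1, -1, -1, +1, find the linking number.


Step 1: Count positive crossings: 7
Step 2: Count negative crossings: 5
Step 3: Sum of signs = 7 - 5 = 2
Step 4: Linking number = sum/2 = 2/2 = 1

1


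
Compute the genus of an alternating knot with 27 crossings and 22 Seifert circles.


For alternating knots, g = (c - s + 1)/2.
= (27 - 22 + 1)/2
= 6/2 = 3

3


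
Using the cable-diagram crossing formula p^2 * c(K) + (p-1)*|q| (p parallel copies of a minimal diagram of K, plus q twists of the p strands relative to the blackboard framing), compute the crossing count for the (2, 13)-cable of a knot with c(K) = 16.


Step 1: Each of the c(K) crossings of the companion diagram becomes p*p = p^2 crossings among the p parallel strands, and each of the |q| twists s_1 s_2 ... s_(p-1) adds (p-1) crossings.
  Crossings = p^2 * c(K) + (p-1)*|q|
Step 2: = 2^2 * 16 + (2-1)*13
Step 3: = 4*16 + 1*13
Step 4: = 64 + 13 = 77

77


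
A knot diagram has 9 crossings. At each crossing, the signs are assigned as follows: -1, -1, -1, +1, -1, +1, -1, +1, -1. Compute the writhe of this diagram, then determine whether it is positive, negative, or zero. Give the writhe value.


Step 1: Count positive crossings (+1).
Positive crossings: 3
Step 2: Count negative crossings (-1).
Negative crossings: 6
Step 3: Writhe = (positive) - (negative)
w = 3 - 6 = -3
Step 4: |w| = 3, and w is negative

-3


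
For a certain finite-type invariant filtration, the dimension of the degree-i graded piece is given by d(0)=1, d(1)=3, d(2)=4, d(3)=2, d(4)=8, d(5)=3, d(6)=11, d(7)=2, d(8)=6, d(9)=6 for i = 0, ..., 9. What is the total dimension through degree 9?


Total dimension = d(0) + d(1) + ... + d(9)
= 1 + 3 + 4 + 2 + 8 + 3 + 11 + 2 + 6 + 6
= 46

46


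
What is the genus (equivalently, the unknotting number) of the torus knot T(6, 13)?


For a torus knot T(p,q), both the unknotting number and genus equal (p-1)(q-1)/2.
= (6-1)(13-1)/2
= 5*12/2
= 60/2 = 30

30


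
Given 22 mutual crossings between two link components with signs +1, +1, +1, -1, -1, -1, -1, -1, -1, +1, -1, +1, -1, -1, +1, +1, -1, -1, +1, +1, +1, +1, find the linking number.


Step 1: Count positive crossings: 11
Step 2: Count negative crossings: 11
Step 3: Sum of signs = 11 - 11 = 0
Step 4: Linking number = sum/2 = 0/2 = 0

0


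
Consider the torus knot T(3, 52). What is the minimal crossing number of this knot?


For a torus knot T(p, q) with gcd(p,q)=1,
the crossing number is min(p*(q-1), q*(p-1)).
p*(q-1) = 3*51 = 153
q*(p-1) = 52*2 = 104
min(153, 104) = 104

104


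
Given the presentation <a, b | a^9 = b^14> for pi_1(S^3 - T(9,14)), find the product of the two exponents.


The relation is a^9 = b^14.
Product of exponents = 9 * 14
= 126

126


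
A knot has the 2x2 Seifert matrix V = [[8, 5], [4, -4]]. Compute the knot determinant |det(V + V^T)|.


Step 1: Form V + V^T where V = [[8, 5], [4, -4]]
  V^T = [[8, 4], [5, -4]]
  V + V^T = [[16, 9], [9, -8]]
Step 2: det(V + V^T) = 16*(-8) - 9*9
  = -128 - 81 = -209
Step 3: Knot determinant = |det(V + V^T)| = |-209| = 209

209


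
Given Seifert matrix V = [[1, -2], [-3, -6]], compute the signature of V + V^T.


Step 1: V + V^T = [[2, -5], [-5, -12]]
Step 2: trace = -10, det = -49
Step 3: Discriminant = (-10)^2 - 4*(-49) = 296
Step 4: Eigenvalues: 3.60233, -13.6023
Step 5: Signature = (# positive eigenvalues) - (# negative eigenvalues) = 0

0


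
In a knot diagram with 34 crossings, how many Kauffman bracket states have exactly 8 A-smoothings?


We choose which 8 of 34 crossings get A-smoothings.
C(34, 8) = 34! / (8! * 26!)
= 18156204

18156204


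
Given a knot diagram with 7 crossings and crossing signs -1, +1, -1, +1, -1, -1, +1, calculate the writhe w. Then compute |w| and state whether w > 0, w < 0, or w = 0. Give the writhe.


Step 1: Count positive crossings (+1).
Positive crossings: 3
Step 2: Count negative crossings (-1).
Negative crossings: 4
Step 3: Writhe = (positive) - (negative)
w = 3 - 4 = -1
Step 4: |w| = 1, and w is negative

-1


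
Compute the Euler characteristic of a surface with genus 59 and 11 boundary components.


chi = 2 - 2g - b
= 2 - 2*59 - 11
= 2 - 118 - 11 = -127

-127


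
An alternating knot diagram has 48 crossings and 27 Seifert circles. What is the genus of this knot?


For alternating knots, g = (c - s + 1)/2.
= (48 - 27 + 1)/2
= 22/2 = 11

11


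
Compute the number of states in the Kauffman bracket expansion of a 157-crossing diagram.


Each crossing contributes 2 choices (A-smoothing or B-smoothing).
Total states = 2^157 = 182687704666362864775460604089535377456991567872

182687704666362864775460604089535377456991567872


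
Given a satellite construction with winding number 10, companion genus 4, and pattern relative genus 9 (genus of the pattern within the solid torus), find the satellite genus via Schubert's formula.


Schubert: g(satellite) = g_rel(pattern) + |winding| * g(companion),
where g_rel(pattern) is the genus of the pattern relative to the solid torus.
= 9 + 10 * 4
= 9 + 40 = 49

49


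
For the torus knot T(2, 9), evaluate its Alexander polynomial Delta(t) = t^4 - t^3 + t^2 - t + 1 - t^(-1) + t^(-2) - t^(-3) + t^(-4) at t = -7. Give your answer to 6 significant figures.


Substituting t = -7 into Delta(t) = t^4 - t^3 + t^2 - t + 1 - t^(-1) + t^(-2) - t^(-3) + t^(-4):
Term values: (2401) + (343) + (49) + (7) + (1) + (0.142857) + (0.0204082) + (0.00291545) + (0.000416493)
Sum = 2801.166597
Rounded to 6 significant figures: 2801.17

2801.17


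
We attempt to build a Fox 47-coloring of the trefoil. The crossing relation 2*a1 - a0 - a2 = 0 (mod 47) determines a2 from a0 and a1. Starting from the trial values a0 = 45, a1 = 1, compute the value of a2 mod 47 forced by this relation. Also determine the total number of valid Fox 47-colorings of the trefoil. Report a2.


Step 1: Apply the given crossing relation 2*a1 - a0 - a2 = 0 (mod 47).
  a2 = 2*a1 - a0 mod 47
  a2 = 2*1 - 45 mod 47
  a2 = 2 - 45 mod 47
  a2 = -43 mod 47 = 4
Step 2: The trefoil has determinant 3.
  Number of Fox p-colorings (p prime) is p^2 if p = 3, else p.
  Since 47 does not divide 3, only trivial (constant) colorings exist.
  (So the trial a0 = 45, a1 = 1 with a0 != a1 does NOT extend to a valid coloring of the whole trefoil: the other two crossing relations require 3*(a1 - a0) = 0 (mod 47), which fails.)
  Total colorings = 47
Step 3: a2 = 4, total Fox 47-colorings = 47

4


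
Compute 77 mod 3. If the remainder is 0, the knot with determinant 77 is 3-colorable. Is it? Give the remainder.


Step 1: A knot is p-colorable if and only if p divides its determinant.
Step 2: Compute 77 mod 3.
77 = 25 * 3 + 2
Step 3: 77 mod 3 = 2
Step 4: The knot is 3-colorable: no

2


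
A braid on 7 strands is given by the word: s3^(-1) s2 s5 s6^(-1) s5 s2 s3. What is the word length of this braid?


The word length counts the number of generators (including inverses).
Listing each generator: s3^(-1), s2, s5, s6^(-1), s5, s2, s3
There are 7 generators in this braid word.

7


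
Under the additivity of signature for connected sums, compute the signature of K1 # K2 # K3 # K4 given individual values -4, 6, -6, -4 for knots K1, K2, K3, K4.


The signature is additive under connected sum.
signature(K1 # K2 # K3 # K4) = (-4) + (6) + (-6) + (-4)
= -8

-8


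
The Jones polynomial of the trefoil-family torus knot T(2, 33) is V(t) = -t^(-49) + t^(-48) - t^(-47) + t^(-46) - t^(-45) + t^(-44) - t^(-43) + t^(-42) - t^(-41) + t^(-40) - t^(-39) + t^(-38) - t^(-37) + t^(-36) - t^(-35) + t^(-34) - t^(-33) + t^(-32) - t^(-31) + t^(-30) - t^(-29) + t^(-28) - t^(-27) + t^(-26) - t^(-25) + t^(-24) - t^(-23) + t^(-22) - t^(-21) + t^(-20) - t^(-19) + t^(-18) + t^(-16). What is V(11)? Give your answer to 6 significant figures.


Substituting t = 11 into V(t) = -t^(-49) + t^(-48) - t^(-47) + t^(-46) - t^(-45) + t^(-44) - t^(-43) + t^(-42) - t^(-41) + t^(-40) - t^(-39) + t^(-38) - t^(-37) + t^(-36) - t^(-35) + t^(-34) - t^(-33) + t^(-32) - t^(-31) + t^(-30) - t^(-29) + t^(-28) - t^(-27) + t^(-26) - t^(-25) + t^(-24) - t^(-23) + t^(-22) - t^(-21) + t^(-20) - t^(-19) + t^(-18) + t^(-16):
  (-)t^(-49) = -9.37041e-52
  (+)t^(-48) = 1.03074e-50
  (-)t^(-47) = -1.13382e-49
  (+)t^(-46) = 1.2472e-48
  (-)t^(-45) = -1.37192e-47
  (+)t^(-44) = 1.50911e-46
  (-)t^(-43) = -1.66002e-45
  (+)t^(-42) = 1.82603e-44
  (-)t^(-41) = -2.00863e-43
  (+)t^(-40) = 2.20949e-42
  (-)t^(-39) = -2.43044e-41
  (+)t^(-38) = 2.67349e-40
  (-)t^(-37) = -2.94083e-39
  (+)t^(-36) = 3.23492e-38
  (-)t^(-35) = -3.55841e-37
  (+)t^(-34) = 3.91425e-36
  (-)t^(-33) = -4.30568e-35
  (+)t^(-32) = 4.73624e-34
  (-)t^(-31) = -5.20987e-33
  (+)t^(-30) = 5.73086e-32
  (-)t^(-29) = -6.30394e-31
  (+)t^(-28) = 6.93433e-30
  (-)t^(-27) = -7.62777e-29
  (+)t^(-26) = 8.39055e-28
  (-)t^(-25) = -9.2296e-27
  (+)t^(-24) = 1.01526e-25
  (-)t^(-23) = -1.11678e-24
  (+)t^(-22) = 1.22846e-23
  (-)t^(-21) = -1.35131e-22
  (+)t^(-20) = 1.48644e-21
  (-)t^(-19) = -1.63508e-20
  (+)t^(-18) = 1.79859e-19
  (+)t^(-16) = 2.17629e-17
Sum = (-9.37041e-52) + (1.03074e-50) + (-1.13382e-49) + (1.2472e-48) + (-1.37192e-47) + (1.50911e-46) + (-1.66002e-45) + (1.82603e-44) + (-2.00863e-43) + (2.20949e-42) + (-2.43044e-41) + (2.67349e-40) + (-2.94083e-39) + (3.23492e-38) + (-3.55841e-37) + (3.91425e-36) + (-4.30568e-35) + (4.73624e-34) + (-5.20987e-33) + (5.73086e-32) + (-6.30394e-31) + (6.93433e-30) + (-7.62777e-29) + (8.39055e-28) + (-9.2296e-27) + (1.01526e-25) + (-1.11678e-24) + (1.22846e-23) + (-1.35131e-22) + (1.48644e-21) + (-1.63508e-20) + (1.79859e-19) + (2.17629e-17)
= 2.192778414e-17
Rounded to 6 significant figures: 2.19278e-17

2.19278e-17


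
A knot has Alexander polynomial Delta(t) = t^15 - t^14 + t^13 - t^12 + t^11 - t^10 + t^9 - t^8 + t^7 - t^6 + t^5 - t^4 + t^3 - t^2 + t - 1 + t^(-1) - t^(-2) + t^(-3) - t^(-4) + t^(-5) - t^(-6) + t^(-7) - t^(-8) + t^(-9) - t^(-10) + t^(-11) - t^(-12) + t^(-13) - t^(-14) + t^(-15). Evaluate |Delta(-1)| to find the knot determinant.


Step 1: The polynomial has 31 terms with alternating signs, exponents from 15 down to -15.
Step 2: Substitute t = -1. The i-th term has coefficient (-1)^i and exponent (m-i),
  so its value is (-1)^i * (-1)^(m-i) = (-1)^m = -1 for every i.
Step 3: All 31 terms equal -1, so Delta(-1) = 31 * (-1) = -31
Step 4: |Delta(-1)| = 31

31


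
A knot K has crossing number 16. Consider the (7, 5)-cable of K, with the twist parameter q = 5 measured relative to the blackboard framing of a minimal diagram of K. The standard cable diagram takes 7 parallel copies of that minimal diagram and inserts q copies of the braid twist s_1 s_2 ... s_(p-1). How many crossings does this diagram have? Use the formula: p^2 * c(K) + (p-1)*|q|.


Step 1: Each of the c(K) crossings of the companion diagram becomes p*p = p^2 crossings among the p parallel strands, and each of the |q| twists s_1 s_2 ... s_(p-1) adds (p-1) crossings.
  Crossings = p^2 * c(K) + (p-1)*|q|
Step 2: = 7^2 * 16 + (7-1)*5
Step 3: = 49*16 + 6*5
Step 4: = 784 + 30 = 814

814


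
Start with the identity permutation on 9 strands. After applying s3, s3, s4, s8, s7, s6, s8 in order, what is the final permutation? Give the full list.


Starting with identity [1, 2, 3, 4, 5, 6, 7, 8, 9].
Apply generators in sequence:
  After s3: [1, 2, 4, 3, 5, 6, 7, 8, 9]
  After s3: [1, 2, 3, 4, 5, 6, 7, 8, 9]
  After s4: [1, 2, 3, 5, 4, 6, 7, 8, 9]
  After s8: [1, 2, 3, 5, 4, 6, 7, 9, 8]
  After s7: [1, 2, 3, 5, 4, 6, 9, 7, 8]
  After s6: [1, 2, 3, 5, 4, 9, 6, 7, 8]
  After s8: [1, 2, 3, 5, 4, 9, 6, 8, 7]
Final permutation: [1, 2, 3, 5, 4, 9, 6, 8, 7]

[1, 2, 3, 5, 4, 9, 6, 8, 7]


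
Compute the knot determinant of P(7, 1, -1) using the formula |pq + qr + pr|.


Step 1: Compute pq + qr + pr.
pq = 7*1 = 7
qr = 1*(-1) = -1
pr = 7*(-1) = -7
pq + qr + pr = 7 + (-1) + (-7) = -1
Step 2: Take absolute value.
det(P(7,1,-1)) = |-1| = 1

1


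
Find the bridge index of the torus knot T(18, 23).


The bridge number of T(p,q) is min(p,q).
min(18, 23) = 18

18


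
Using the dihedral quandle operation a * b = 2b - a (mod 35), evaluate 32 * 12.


32 * 12 = 2*12 - 32 mod 35
= 24 - 32 mod 35
= -8 mod 35 = 27

27


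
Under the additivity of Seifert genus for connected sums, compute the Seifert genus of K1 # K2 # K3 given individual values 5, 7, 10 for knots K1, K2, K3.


The Seifert genus is additive under connected sum.
Seifert genus(K1 # K2 # K3) = (5) + (7) + (10)
= 22

22


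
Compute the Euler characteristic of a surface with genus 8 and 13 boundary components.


chi = 2 - 2g - b
= 2 - 2*8 - 13
= 2 - 16 - 13 = -27

-27


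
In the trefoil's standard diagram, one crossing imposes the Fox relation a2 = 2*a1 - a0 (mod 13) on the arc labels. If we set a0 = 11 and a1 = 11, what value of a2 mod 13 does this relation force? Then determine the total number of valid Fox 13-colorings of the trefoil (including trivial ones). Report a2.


Step 1: Apply the given crossing relation 2*a1 - a0 - a2 = 0 (mod 13).
  a2 = 2*a1 - a0 mod 13
  a2 = 2*11 - 11 mod 13
  a2 = 22 - 11 mod 13
  a2 = 11 mod 13 = 11
Step 2: The trefoil has determinant 3.
  Number of Fox p-colorings (p prime) is p^2 if p = 3, else p.
  Since 13 does not divide 3, only trivial (constant) colorings exist.
  (Here a0 = a1 = a2 = 11, the constant coloring, which is valid.)
  Total colorings = 13
Step 3: a2 = 11, total Fox 13-colorings = 13

11


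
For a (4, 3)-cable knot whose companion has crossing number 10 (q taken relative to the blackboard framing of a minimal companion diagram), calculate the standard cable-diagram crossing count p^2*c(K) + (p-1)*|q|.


Step 1: Each of the c(K) crossings of the companion diagram becomes p*p = p^2 crossings among the p parallel strands, and each of the |q| twists s_1 s_2 ... s_(p-1) adds (p-1) crossings.
  Crossings = p^2 * c(K) + (p-1)*|q|
Step 2: = 4^2 * 10 + (4-1)*3
Step 3: = 16*10 + 3*3
Step 4: = 160 + 9 = 169

169


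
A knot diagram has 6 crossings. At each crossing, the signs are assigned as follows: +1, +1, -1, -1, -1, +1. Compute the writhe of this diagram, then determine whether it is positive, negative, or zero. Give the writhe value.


Step 1: Count positive crossings (+1).
Positive crossings: 3
Step 2: Count negative crossings (-1).
Negative crossings: 3
Step 3: Writhe = (positive) - (negative)
w = 3 - 3 = 0
Step 4: |w| = 0, and w is zero

0


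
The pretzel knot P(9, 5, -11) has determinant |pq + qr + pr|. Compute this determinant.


Step 1: Compute pq + qr + pr.
pq = 9*5 = 45
qr = 5*(-11) = -55
pr = 9*(-11) = -99
pq + qr + pr = 45 + (-55) + (-99) = -109
Step 2: Take absolute value.
det(P(9,5,-11)) = |-109| = 109

109


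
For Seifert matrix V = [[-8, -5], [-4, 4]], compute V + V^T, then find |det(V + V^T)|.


Step 1: Form V + V^T where V = [[-8, -5], [-4, 4]]
  V^T = [[-8, -4], [-5, 4]]
  V + V^T = [[-16, -9], [-9, 8]]
Step 2: det(V + V^T) = (-16)*8 - (-9)*(-9)
  = -128 - 81 = -209
Step 3: Knot determinant = |det(V + V^T)| = |-209| = 209

209


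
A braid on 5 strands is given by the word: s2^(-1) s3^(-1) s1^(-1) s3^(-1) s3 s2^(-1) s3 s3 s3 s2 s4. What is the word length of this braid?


The word length counts the number of generators (including inverses).
Listing each generator: s2^(-1), s3^(-1), s1^(-1), s3^(-1), s3, s2^(-1), s3, s3, s3, s2, s4
There are 11 generators in this braid word.

11


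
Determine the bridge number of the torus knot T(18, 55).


The bridge number of T(p,q) is min(p,q).
min(18, 55) = 18

18


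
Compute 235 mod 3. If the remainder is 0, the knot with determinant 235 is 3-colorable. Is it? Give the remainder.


Step 1: A knot is p-colorable if and only if p divides its determinant.
Step 2: Compute 235 mod 3.
235 = 78 * 3 + 1
Step 3: 235 mod 3 = 1
Step 4: The knot is 3-colorable: no

1


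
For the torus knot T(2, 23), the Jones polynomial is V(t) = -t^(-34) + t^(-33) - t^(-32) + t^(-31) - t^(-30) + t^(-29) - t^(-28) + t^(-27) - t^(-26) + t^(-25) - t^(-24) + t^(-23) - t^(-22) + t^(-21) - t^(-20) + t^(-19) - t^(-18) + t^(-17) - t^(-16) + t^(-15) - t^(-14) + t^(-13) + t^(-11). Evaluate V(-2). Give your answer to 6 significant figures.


Substituting t = -2 into V(t) = -t^(-34) + t^(-33) - t^(-32) + t^(-31) - t^(-30) + t^(-29) - t^(-28) + t^(-27) - t^(-26) + t^(-25) - t^(-24) + t^(-23) - t^(-22) + t^(-21) - t^(-20) + t^(-19) - t^(-18) + t^(-17) - t^(-16) + t^(-15) - t^(-14) + t^(-13) + t^(-11):
  (-)t^(-34) = -5.82077e-11
  (+)t^(-33) = -1.16415e-10
  (-)t^(-32) = -2.32831e-10
  (+)t^(-31) = -4.65661e-10
  (-)t^(-30) = -9.31323e-10
  (+)t^(-29) = -1.86265e-09
  (-)t^(-28) = -3.72529e-09
  (+)t^(-27) = -7.45058e-09
  (-)t^(-26) = -1.49012e-08
  (+)t^(-25) = -2.98023e-08
  (-)t^(-24) = -5.96046e-08
  (+)t^(-23) = -1.19209e-07
  (-)t^(-22) = -2.38419e-07
  (+)t^(-21) = -4.76837e-07
  (-)t^(-20) = -9.53674e-07
  (+)t^(-19) = -1.90735e-06
  (-)t^(-18) = -3.8147e-06
  (+)t^(-17) = -7.62939e-06
  (-)t^(-16) = -1.52588e-05
  (+)t^(-15) = -3.05176e-05
  (-)t^(-14) = -6.10352e-05
  (+)t^(-13) = -0.00012207
  (+)t^(-11) = -0.000488281
Sum = (-5.82077e-11) + (-1.16415e-10) + (-2.32831e-10) + (-4.65661e-10) + (-9.31323e-10) + (-1.86265e-09) + (-3.72529e-09) + (-7.45058e-09) + (-1.49012e-08) + (-2.98023e-08) + (-5.96046e-08) + (-1.19209e-07) + (-2.38419e-07) + (-4.76837e-07) + (-9.53674e-07) + (-1.90735e-06) + (-3.8147e-06) + (-7.62939e-06) + (-1.52588e-05) + (-3.05176e-05) + (-6.10352e-05) + (-0.00012207) + (-0.000488281)
= -0.0007324218168
Rounded to 6 significant figures: -0.000732422

-0.000732422


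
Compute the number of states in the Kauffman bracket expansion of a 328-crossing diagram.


Each crossing contributes 2 choices (A-smoothing or B-smoothing).
Total states = 2^328 = 546812681195752981093125556779405341338292357723303109106442651602488249799843980805878294255763456

546812681195752981093125556779405341338292357723303109106442651602488249799843980805878294255763456


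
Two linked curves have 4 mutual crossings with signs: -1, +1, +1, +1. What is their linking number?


Step 1: Count positive crossings: 3
Step 2: Count negative crossings: 1
Step 3: Sum of signs = 3 - 1 = 2
Step 4: Linking number = sum/2 = 2/2 = 1

1


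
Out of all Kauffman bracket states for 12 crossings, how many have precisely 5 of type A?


We choose which 5 of 12 crossings get A-smoothings.
C(12, 5) = 12! / (5! * 7!)
= 792

792


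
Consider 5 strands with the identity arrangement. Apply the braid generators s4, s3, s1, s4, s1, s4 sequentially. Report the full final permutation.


Starting with identity [1, 2, 3, 4, 5].
Apply generators in sequence:
  After s4: [1, 2, 3, 5, 4]
  After s3: [1, 2, 5, 3, 4]
  After s1: [2, 1, 5, 3, 4]
  After s4: [2, 1, 5, 4, 3]
  After s1: [1, 2, 5, 4, 3]
  After s4: [1, 2, 5, 3, 4]
Final permutation: [1, 2, 5, 3, 4]

[1, 2, 5, 3, 4]


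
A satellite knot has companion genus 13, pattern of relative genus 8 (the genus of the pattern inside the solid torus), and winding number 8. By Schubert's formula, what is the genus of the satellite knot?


Schubert: g(satellite) = g_rel(pattern) + |winding| * g(companion),
where g_rel(pattern) is the genus of the pattern relative to the solid torus.
= 8 + 8 * 13
= 8 + 104 = 112

112


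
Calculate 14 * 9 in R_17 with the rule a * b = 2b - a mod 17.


14 * 9 = 2*9 - 14 mod 17
= 18 - 14 mod 17
= 4 mod 17 = 4

4


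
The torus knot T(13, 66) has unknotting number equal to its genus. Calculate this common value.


For a torus knot T(p,q), both the unknotting number and genus equal (p-1)(q-1)/2.
= (13-1)(66-1)/2
= 12*65/2
= 780/2 = 390

390


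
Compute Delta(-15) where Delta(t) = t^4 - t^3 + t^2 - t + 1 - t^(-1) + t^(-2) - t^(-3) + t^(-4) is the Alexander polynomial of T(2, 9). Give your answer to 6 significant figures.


Substituting t = -15 into Delta(t) = t^4 - t^3 + t^2 - t + 1 - t^(-1) + t^(-2) - t^(-3) + t^(-4):
Term values: (50625) + (3375) + (225) + (15) + (1) + (0.0666667) + (0.00444444) + (0.000296296) + (1.97531e-05)
Sum = 54241.07143
Rounded to 6 significant figures: 54241.1

54241.1


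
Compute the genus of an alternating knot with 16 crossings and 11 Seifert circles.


For alternating knots, g = (c - s + 1)/2.
= (16 - 11 + 1)/2
= 6/2 = 3

3


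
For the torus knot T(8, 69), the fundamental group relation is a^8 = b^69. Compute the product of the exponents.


The relation is a^8 = b^69.
Product of exponents = 8 * 69
= 552

552


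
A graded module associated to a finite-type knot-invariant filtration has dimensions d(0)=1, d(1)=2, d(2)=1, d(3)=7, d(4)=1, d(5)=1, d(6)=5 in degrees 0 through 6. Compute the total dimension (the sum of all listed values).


Total dimension = d(0) + d(1) + ... + d(6)
= 1 + 2 + 1 + 7 + 1 + 1 + 5
= 18

18


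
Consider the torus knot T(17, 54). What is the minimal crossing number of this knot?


For a torus knot T(p, q) with gcd(p,q)=1,
the crossing number is min(p*(q-1), q*(p-1)).
p*(q-1) = 17*53 = 901
q*(p-1) = 54*16 = 864
min(901, 864) = 864

864


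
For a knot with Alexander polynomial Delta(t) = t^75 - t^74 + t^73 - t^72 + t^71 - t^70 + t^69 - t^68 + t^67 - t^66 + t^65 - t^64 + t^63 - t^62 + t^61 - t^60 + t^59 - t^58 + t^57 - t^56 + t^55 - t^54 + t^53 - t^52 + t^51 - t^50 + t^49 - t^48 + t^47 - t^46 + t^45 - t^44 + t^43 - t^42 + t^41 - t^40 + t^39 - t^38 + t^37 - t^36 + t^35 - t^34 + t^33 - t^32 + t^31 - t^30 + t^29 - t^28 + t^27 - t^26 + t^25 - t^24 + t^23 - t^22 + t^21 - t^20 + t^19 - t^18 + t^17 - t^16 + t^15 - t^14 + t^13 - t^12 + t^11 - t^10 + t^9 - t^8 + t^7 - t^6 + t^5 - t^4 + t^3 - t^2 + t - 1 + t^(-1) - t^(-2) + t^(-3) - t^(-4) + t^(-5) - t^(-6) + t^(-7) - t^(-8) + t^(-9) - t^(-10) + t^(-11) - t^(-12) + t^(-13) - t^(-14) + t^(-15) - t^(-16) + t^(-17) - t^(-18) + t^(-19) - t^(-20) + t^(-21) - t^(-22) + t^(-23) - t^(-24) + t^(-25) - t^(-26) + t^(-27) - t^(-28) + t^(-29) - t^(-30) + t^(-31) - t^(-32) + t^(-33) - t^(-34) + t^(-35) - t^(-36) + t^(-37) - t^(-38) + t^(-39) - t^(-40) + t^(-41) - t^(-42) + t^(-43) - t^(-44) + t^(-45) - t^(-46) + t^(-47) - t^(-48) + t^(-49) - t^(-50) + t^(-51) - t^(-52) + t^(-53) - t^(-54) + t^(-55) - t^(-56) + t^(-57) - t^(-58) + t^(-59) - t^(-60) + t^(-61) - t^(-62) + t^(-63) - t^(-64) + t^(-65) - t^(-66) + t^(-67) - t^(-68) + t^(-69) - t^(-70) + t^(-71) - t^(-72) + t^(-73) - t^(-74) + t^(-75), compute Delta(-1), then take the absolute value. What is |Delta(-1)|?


Step 1: The polynomial has 151 terms with alternating signs, exponents from 75 down to -75.
Step 2: Substitute t = -1. The i-th term has coefficient (-1)^i and exponent (m-i),
  so its value is (-1)^i * (-1)^(m-i) = (-1)^m = -1 for every i.
Step 3: All 151 terms equal -1, so Delta(-1) = 151 * (-1) = -151
Step 4: |Delta(-1)| = 151

151


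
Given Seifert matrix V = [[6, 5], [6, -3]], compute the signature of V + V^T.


Step 1: V + V^T = [[12, 11], [11, -6]]
Step 2: trace = 6, det = -193
Step 3: Discriminant = 6^2 - 4*(-193) = 808
Step 4: Eigenvalues: 17.2127, -11.2127
Step 5: Signature = (# positive eigenvalues) - (# negative eigenvalues) = 0

0


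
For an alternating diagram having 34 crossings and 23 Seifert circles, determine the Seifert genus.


For alternating knots, g = (c - s + 1)/2.
= (34 - 23 + 1)/2
= 12/2 = 6

6
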